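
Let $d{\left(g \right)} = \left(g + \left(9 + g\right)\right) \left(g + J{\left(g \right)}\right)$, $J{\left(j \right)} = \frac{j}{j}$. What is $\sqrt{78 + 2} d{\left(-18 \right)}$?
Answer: $1836 \sqrt{5} \approx 4105.4$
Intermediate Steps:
$J{\left(j \right)} = 1$
$d{\left(g \right)} = \left(1 + g\right) \left(9 + 2 g\right)$ ($d{\left(g \right)} = \left(g + \left(9 + g\right)\right) \left(g + 1\right) = \left(9 + 2 g\right) \left(1 + g\right) = \left(1 + g\right) \left(9 + 2 g\right)$)
$\sqrt{78 + 2} d{\left(-18 \right)} = \sqrt{78 + 2} \left(9 + 2 \left(-18\right)^{2} + 11 \left(-18\right)\right) = \sqrt{80} \left(9 + 2 \cdot 324 - 198\right) = 4 \sqrt{5} \left(9 + 648 - 198\right) = 4 \sqrt{5} \cdot 459 = 1836 \sqrt{5}$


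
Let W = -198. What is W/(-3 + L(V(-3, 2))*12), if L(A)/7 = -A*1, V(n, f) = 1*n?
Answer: -66/83 ≈ -0.79518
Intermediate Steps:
V(n, f) = n
L(A) = -7*A (L(A) = 7*(-A*1) = 7*(-A) = -7*A)
W/(-3 + L(V(-3, 2))*12) = -198/(-3 - 7*(-3)*12) = -198/(-3 + 21*12) = -198/(-3 + 252) = -198/249 = -198*1/249 = -66/83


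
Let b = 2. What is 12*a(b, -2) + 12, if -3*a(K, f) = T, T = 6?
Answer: -12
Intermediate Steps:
a(K, f) = -2 (a(K, f) = -1/3*6 = -2)
12*a(b, -2) + 12 = 12*(-2) + 12 = -24 + 12 = -12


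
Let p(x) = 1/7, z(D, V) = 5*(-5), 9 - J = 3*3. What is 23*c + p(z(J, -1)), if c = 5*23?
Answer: 18516/7 ≈ 2645.1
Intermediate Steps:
J = 0 (J = 9 - 3*3 = 9 - 1*9 = 9 - 9 = 0)
c = 115
z(D, V) = -25
p(x) = 1/7
23*c + p(z(J, -1)) = 23*115 + 1/7 = 2645 + 1/7 = 18516/7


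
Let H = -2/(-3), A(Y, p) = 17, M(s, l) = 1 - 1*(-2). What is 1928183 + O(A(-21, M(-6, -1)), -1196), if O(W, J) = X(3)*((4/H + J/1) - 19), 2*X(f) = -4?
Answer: 1930601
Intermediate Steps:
M(s, l) = 3 (M(s, l) = 1 + 2 = 3)
X(f) = -2 (X(f) = (½)*(-4) = -2)
H = ⅔ (H = -2*(-⅓) = ⅔ ≈ 0.66667)
O(W, J) = 26 - 2*J (O(W, J) = -2*((4/(⅔) + J/1) - 19) = -2*((4*(3/2) + J*1) - 19) = -2*((6 + J) - 19) = -2*(-13 + J) = 26 - 2*J)
1928183 + O(A(-21, M(-6, -1)), -1196) = 1928183 + (26 - 2*(-1196)) = 1928183 + (26 + 2392) = 1928183 + 2418 = 1930601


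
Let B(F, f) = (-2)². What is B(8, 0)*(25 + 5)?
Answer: 120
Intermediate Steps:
B(F, f) = 4
B(8, 0)*(25 + 5) = 4*(25 + 5) = 4*30 = 120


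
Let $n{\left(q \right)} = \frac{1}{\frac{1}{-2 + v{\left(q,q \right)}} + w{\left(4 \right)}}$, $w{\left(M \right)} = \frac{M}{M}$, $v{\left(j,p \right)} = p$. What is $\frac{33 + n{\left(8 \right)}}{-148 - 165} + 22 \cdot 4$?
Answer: $\frac{192571}{2191} \approx 87.892$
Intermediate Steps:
$w{\left(M \right)} = 1$
$n{\left(q \right)} = \frac{1}{1 + \frac{1}{-2 + q}}$ ($n{\left(q \right)} = \frac{1}{\frac{1}{-2 + q} + 1} = \frac{1}{1 + \frac{1}{-2 + q}}$)
$\frac{33 + n{\left(8 \right)}}{-148 - 165} + 22 \cdot 4 = \frac{33 + \frac{-2 + 8}{-1 + 8}}{-148 - 165} + 22 \cdot 4 = \frac{33 + \frac{1}{7} \cdot 6}{-313} + 88 = \left(33 + \frac{1}{7} \cdot 6\right) \left(- \frac{1}{313}\right) + 88 = \left(33 + \frac{6}{7}\right) \left(- \frac{1}{313}\right) + 88 = \frac{237}{7} \left(- \frac{1}{313}\right) + 88 = - \frac{237}{2191} + 88 = \frac{192571}{2191}$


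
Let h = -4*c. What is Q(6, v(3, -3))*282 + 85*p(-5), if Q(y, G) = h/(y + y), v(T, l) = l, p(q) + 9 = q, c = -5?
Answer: -720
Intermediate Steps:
p(q) = -9 + q
h = 20 (h = -4*(-5) = 20)
Q(y, G) = 10/y (Q(y, G) = 20/(y + y) = 20/((2*y)) = 20*(1/(2*y)) = 10/y)
Q(6, v(3, -3))*282 + 85*p(-5) = (10/6)*282 + 85*(-9 - 5) = (10*(1/6))*282 + 85*(-14) = (5/3)*282 - 1190 = 470 - 1190 = -720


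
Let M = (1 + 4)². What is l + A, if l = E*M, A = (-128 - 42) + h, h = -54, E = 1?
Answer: -199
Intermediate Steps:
M = 25 (M = 5² = 25)
A = -224 (A = (-128 - 42) - 54 = -170 - 54 = -224)
l = 25 (l = 1*25 = 25)
l + A = 25 - 224 = -199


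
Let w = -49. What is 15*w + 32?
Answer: -703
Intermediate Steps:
15*w + 32 = 15*(-49) + 32 = -735 + 32 = -703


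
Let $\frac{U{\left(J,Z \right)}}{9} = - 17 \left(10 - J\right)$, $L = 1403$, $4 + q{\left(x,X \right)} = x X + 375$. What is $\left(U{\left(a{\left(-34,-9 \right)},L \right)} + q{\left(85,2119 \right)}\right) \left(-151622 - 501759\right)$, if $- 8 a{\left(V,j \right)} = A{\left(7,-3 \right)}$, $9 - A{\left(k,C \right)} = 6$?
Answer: $- \frac{935111700009}{8} \approx -1.1689 \cdot 10^{11}$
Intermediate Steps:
$A{\left(k,C \right)} = 3$ ($A{\left(k,C \right)} = 9 - 6 = 3$)
$a{\left(V,j \right)} = - \frac{3}{8}$ ($a{\left(V,j \right)} = \left(- \frac{1}{8}\right) 3 = - \frac{3}{8}$)
$q{\left(x,X \right)} = 371 + X x$ ($q{\left(x,X \right)} = -4 + \left(x X + 375\right) = -4 + \left(X x + 375\right) = -4 + \left(375 + X x\right) = 371 + X x$)
$U{\left(J,Z \right)} = -1530 + 153 J$ ($U{\left(J,Z \right)} = 9 \left(- 17 \left(10 - J\right)\right) = 9 \left(-170 + 17 J\right) = -1530 + 153 J$)
$\left(U{\left(a{\left(-34,-9 \right)},L \right)} + q{\left(85,2119 \right)}\right) \left(-151622 - 501759\right) = \left(\left(-1530 + 153 \left(- \frac{3}{8}\right)\right) + \left(371 + 2119 \cdot 85\right)\right) \left(-151622 - 501759\right) = \left(\left(-1530 - \frac{459}{8}\right) + \left(371 + 180115\right)\right) \left(-653381\right) = \left(- \frac{12699}{8} + 180486\right) \left(-653381\right) = \frac{1431189}{8} \left(-653381\right) = - \frac{935111700009}{8}$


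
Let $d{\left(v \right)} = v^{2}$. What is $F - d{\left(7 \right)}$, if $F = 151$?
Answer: $102$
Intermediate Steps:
$F - d{\left(7 \right)} = 151 - 7^{2} = 151 - 49 = 102$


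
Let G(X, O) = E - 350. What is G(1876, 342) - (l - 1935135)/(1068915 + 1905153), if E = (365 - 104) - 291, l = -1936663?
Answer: -563137021/1487034 ≈ -378.70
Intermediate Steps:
E = -30 (E = 261 - 291 = -30)
G(X, O) = -380 (G(X, O) = -30 - 350 = -380)
G(1876, 342) - (l - 1935135)/(1068915 + 1905153) = -380 - (-1936663 - 1935135)/(1068915 + 1905153) = -380 - (-3871798)/2974068 = -380 - 1*(-1935899/1487034) = -380 + 1935899/1487034 = -563137021/1487034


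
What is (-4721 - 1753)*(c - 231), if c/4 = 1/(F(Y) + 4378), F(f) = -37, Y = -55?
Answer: 2163971186/1447 ≈ 1.4955e+6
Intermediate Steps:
c = 4/4341 (c = 4/(-37 + 4378) = 4/4341 ≈ 0.00092145)
(-4721 - 1753)*(c - 231) = (-4721 - 1753)*(4/4341 - 231) = -6474*(-1002767/4341) = 2163971186/1447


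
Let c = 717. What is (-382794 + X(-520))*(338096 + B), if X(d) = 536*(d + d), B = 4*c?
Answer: -320585945576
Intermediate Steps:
B = 2868 (B = 4*717 = 2868)
X(d) = 1072*d (X(d) = 536*(2*d) = 1072*d)
(-382794 + X(-520))*(338096 + B) = (-382794 + 1072*(-520))*(338096 + 2868) = (-382794 - 557440)*340964 = -940234*340964 = -320585945576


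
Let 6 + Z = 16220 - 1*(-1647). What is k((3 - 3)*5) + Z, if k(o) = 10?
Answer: 17871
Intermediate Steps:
Z = 17861 (Z = -6 + (16220 - 1*(-1647)) = -6 + (16220 + 1647) = -6 + 17867 = 17861)
k((3 - 3)*5) + Z = 10 + 17861 = 17871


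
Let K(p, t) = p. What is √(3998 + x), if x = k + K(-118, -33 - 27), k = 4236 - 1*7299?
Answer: √817 ≈ 28.583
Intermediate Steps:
k = -3063 (k = 4236 - 7299 = -3063)
x = -3181 (x = -3063 - 118 = -3181)
√(3998 + x) = √(3998 - 3181) = √817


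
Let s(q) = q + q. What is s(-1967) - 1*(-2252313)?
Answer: 2248379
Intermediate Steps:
s(q) = 2*q
s(-1967) - 1*(-2252313) = 2*(-1967) - 1*(-2252313) = -3934 + 2252313 = 2248379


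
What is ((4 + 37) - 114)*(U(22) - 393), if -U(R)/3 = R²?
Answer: 134685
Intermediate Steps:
U(R) = -3*R²
((4 + 37) - 114)*(U(22) - 393) = ((4 + 37) - 114)*(-3*22² - 393) = (41 - 114)*(-3*484 - 393) = -73*(-1452 - 393) = -73*(-1845) = 134685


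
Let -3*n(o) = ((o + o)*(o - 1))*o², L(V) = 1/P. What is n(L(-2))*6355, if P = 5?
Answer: 10168/375 ≈ 27.115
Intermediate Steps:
L(V) = ⅕ (L(V) = 1/5 = ⅕)
n(o) = -2*o³*(-1 + o)/3 (n(o) = -(o + o)*(o - 1)*o²/3 = -(2*o)*(-1 + o)*o²/3 = -2*o*(-1 + o)*o²/3 = -2*o³*(-1 + o)/3)
n(L(-2))*6355 = (2*(⅕)³*(1 - 1*⅕)/3)*6355 = ((⅔)*(1/125)*(1 - ⅕))*6355 = ((⅔)*(1/125)*(⅘))*6355 = (8/1875)*6355 = 10168/375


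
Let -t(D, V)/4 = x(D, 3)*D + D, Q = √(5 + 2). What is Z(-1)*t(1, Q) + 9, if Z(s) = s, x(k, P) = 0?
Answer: 13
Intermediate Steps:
Q = √7 ≈ 2.6458
t(D, V) = -4*D (t(D, V) = -4*(0*D + D) = -4*(0 + D) = -4*D)
Z(-1)*t(1, Q) + 9 = -(-4) + 9 = -1*(-4) + 9 = 4 + 9 = 13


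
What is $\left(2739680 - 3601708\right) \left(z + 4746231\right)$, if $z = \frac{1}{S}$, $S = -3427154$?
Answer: $- \frac{7010901548786755022}{1713577} \approx -4.0914 \cdot 10^{12}$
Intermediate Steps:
$z = - \frac{1}{3427154}$ ($z = \frac{1}{-3427154} = - \frac{1}{3427154} \approx -2.9179 \cdot 10^{-7}$)
$\left(2739680 - 3601708\right) \left(z + 4746231\right) = \left(2739680 - 3601708\right) \left(- \frac{1}{3427154} + 4746231\right) = \left(-862028\right) \frac{16266064556573}{3427154} = - \frac{7010901548786755022}{1713577}$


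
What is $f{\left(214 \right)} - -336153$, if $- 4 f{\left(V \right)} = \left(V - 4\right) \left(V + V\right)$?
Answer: $313683$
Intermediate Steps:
$f{\left(V \right)} = - \frac{V \left(-4 + V\right)}{2}$ ($f{\left(V \right)} = - \frac{\left(V - 4\right) \left(V + V\right)}{4} = - \frac{\left(-4 + V\right) 2 V}{4} = - \frac{2 V \left(-4 + V\right)}{4} = - \frac{V \left(-4 + V\right)}{2}$)
$f{\left(214 \right)} - -336153 = \frac{1}{2} \cdot 214 \left(4 - 214\right) - -336153 = \frac{1}{2} \cdot 214 \left(4 - 214\right) + 336153 = \frac{1}{2} \cdot 214 \left(-210\right) + 336153 = -22470 + 336153 = 313683$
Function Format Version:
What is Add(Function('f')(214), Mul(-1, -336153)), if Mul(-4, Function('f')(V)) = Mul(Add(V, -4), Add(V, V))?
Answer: 313683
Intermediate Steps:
Function('f')(V) = Mul(Rational(-1, 2), V, Add(-4, V)) (Function('f')(V) = Mul(Rational(-1, 4), Mul(Add(V, -4), Add(V, V))) = Mul(Rational(-1, 4), Mul(Add(-4, V), Mul(2, V))) = Mul(Rational(-1, 4), Mul(2, V, Add(-4, V))) = Mul(Rational(-1, 2), V, Add(-4, V)))
Add(Function('f')(214), Mul(-1, -336153)) = Add(Mul(Rational(1, 2), 214, Add(4, Mul(-1, 214))), Mul(-1, -336153)) = Add(Mul(Rational(1, 2), 214, Add(4, -214)), 336153) = Add(Mul(Rational(1, 2), 214, -210), 336153) = Add(-22470, 336153) = 313683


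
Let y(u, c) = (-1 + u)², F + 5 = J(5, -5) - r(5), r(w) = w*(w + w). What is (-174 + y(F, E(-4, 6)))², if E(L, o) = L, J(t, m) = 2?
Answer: 7518564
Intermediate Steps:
r(w) = 2*w² (r(w) = w*(2*w) = 2*w²)
F = -53 (F = -5 + (2 - 2*5²) = -5 + (2 - 2*25) = -5 + (2 - 1*50) = -5 + (2 - 50) = -5 - 48 = -53)
(-174 + y(F, E(-4, 6)))² = (-174 + (-1 - 53)²)² = (-174 + (-54)²)² = (-174 + 2916)² = 2742² = 7518564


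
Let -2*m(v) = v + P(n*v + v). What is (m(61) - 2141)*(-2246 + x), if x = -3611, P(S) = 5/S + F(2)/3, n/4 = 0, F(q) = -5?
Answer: 4653263503/366 ≈ 1.2714e+7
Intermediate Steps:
n = 0 (n = 4*0 = 0)
P(S) = -5/3 + 5/S (P(S) = 5/S - 5/3 = -5/3 + 5/S)
m(v) = ⅚ - 5/(2*v) - v/2 (m(v) = -(v + (-5/3 + 5/(0*v + v)))/2 = -(v + (-5/3 + 5/(0 + v)))/2 = -(v + (-5/3 + 5/v))/2 = -(-5/3 + v + 5/v)/2 = ⅚ - 5/(2*v) - v/2)
(m(61) - 2141)*(-2246 + x) = ((⅙)*(-15 + 61*(5 - 3*61))/61 - 2141)*(-2246 - 3611) = ((⅙)*(1/61)*(-15 + 61*(5 - 183)) - 2141)*(-5857) = ((⅙)*(1/61)*(-15 + 61*(-178)) - 2141)*(-5857) = ((⅙)*(1/61)*(-15 - 10858) - 2141)*(-5857) = ((⅙)*(1/61)*(-10873) - 2141)*(-5857) = (-10873/366 - 2141)*(-5857) = -794479/366*(-5857) = 4653263503/366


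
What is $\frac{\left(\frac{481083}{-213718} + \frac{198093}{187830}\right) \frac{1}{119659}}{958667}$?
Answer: $- \frac{4002148343}{383740786108955540235} \approx -1.0429 \cdot 10^{-11}$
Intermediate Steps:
$\frac{\left(\frac{481083}{-213718} + \frac{198093}{187830}\right) \frac{1}{119659}}{958667} = \left(481083 \left(- \frac{1}{213718}\right) + 198093 \cdot \frac{1}{187830}\right) \frac{1}{119659} \cdot \frac{1}{958667} = \left(- \frac{481083}{213718} + \frac{66031}{62610}\right) \frac{1}{119659} \cdot \frac{1}{958667} = \left(- \frac{4002148343}{3345220995}\right) \frac{1}{119659} \cdot \frac{1}{958667} = \left(- \frac{4002148343}{400285799040705}\right) \frac{1}{958667} = - \frac{4002148343}{383740786108955540235}$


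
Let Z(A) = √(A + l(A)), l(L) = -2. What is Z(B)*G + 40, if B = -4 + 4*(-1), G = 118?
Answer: 40 + 118*I*√10 ≈ 40.0 + 373.15*I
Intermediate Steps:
B = -8 (B = -4 - 4 = -8)
Z(A) = √(-2 + A) (Z(A) = √(A - 2) = √(-2 + A))
Z(B)*G + 40 = √(-2 - 8)*118 + 40 = √(-10)*118 + 40 = (I*√10)*118 + 40 = 118*I*√10 + 40 = 40 + 118*I*√10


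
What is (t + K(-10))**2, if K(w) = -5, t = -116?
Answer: 14641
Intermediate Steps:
(t + K(-10))**2 = (-116 - 5)**2 = (-121)**2 = 14641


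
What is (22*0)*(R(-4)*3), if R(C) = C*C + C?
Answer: 0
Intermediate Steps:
R(C) = C + C² (R(C) = C² + C = C + C²)
(22*0)*(R(-4)*3) = (22*0)*(-4*(1 - 4)*3) = 0*(-4*(-3)*3) = 0*(12*3) = 0*36 = 0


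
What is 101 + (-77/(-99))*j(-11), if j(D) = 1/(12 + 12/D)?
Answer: 109157/1080 ≈ 101.07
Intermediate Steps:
101 + (-77/(-99))*j(-11) = 101 + (-77/(-99))*((1/12)*(-11)/(1 - 11)) = 101 + (-77*(-1/99))*((1/12)*(-11)/(-10)) = 101 + 7*((1/12)*(-11)*(-1/10))/9 = 101 + (7/9)*(11/120) = 101 + 77/1080 = 109157/1080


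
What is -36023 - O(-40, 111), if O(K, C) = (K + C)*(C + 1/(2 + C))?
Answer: -4961223/113 ≈ -43905.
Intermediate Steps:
O(K, C) = (C + K)*(C + 1/(2 + C))
-36023 - O(-40, 111) = -36023 - (111 - 40 + 111³ + 2*111² - 40*111² + 2*111*(-40))/(2 + 111) = -36023 - (111 - 40 + 1367631 + 2*12321 - 40*12321 - 8880)/113 = -36023 - (111 - 40 + 1367631 + 24642 - 492840 - 8880)/113 = -36023 - 890624/113 = -4961223/113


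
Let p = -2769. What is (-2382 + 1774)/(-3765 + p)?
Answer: 304/3267 ≈ 0.093052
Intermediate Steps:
(-2382 + 1774)/(-3765 + p) = (-2382 + 1774)/(-3765 - 2769) = -608/(-6534) = -608*(-1/6534) = 304/3267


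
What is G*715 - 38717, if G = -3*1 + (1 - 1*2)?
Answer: -41577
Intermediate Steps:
G = -4 (G = -3 + (1 - 2) = -3 - 1 = -4)
G*715 - 38717 = -4*715 - 38717 = -2860 - 38717 = -41577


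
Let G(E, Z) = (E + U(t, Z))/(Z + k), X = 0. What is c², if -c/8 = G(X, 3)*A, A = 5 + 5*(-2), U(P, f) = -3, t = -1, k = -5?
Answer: 3600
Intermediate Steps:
G(E, Z) = (-3 + E)/(-5 + Z) (G(E, Z) = (E - 3)/(Z - 5) = (-3 + E)/(-5 + Z))
A = -5 (A = 5 - 10 = -5)
c = 60 (c = -8*(-3 + 0)/(-5 + 3)*(-5) = -8*-3/(-2)*(-5) = -8*(-½*(-3))*(-5) = -12*(-5) = -8*(-15/2) = 60)
c² = 60² = 3600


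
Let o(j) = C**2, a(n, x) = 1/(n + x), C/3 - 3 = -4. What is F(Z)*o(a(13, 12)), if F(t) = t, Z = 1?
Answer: 9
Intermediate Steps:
C = -3 (C = 9 + 3*(-4) = 9 - 12 = -3)
o(j) = 9 (o(j) = (-3)**2 = 9)
F(Z)*o(a(13, 12)) = 1*9 = 9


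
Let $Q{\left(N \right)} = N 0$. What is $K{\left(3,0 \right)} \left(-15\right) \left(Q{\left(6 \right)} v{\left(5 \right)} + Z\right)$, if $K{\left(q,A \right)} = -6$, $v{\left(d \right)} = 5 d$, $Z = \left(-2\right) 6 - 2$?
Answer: $-1260$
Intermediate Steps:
$Z = -14$ ($Z = -12 - 2 = -14$)
$Q{\left(N \right)} = 0$
$K{\left(3,0 \right)} \left(-15\right) \left(Q{\left(6 \right)} v{\left(5 \right)} + Z\right) = \left(-6\right) \left(-15\right) \left(0 \cdot 5 \cdot 5 - 14\right) = 90 \left(0 \cdot 25 - 14\right) = 90 \left(0 - 14\right) = 90 \left(-14\right) = -1260$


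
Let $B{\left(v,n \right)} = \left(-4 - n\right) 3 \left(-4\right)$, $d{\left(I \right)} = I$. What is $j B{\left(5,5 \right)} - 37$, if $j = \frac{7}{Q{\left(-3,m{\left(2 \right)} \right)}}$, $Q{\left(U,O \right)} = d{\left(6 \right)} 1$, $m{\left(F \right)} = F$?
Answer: $89$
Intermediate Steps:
$Q{\left(U,O \right)} = 6$ ($Q{\left(U,O \right)} = 6 \cdot 1 = 6$)
$B{\left(v,n \right)} = 48 + 12 n$ ($B{\left(v,n \right)} = \left(-4 - n\right) \left(-12\right) = 48 + 12 n$)
$j = \frac{7}{6} \approx 1.1667$
$j B{\left(5,5 \right)} - 37 = \frac{7 \left(48 + 12 \cdot 5\right)}{6} - 37 = \frac{7 \left(48 + 60\right)}{6} - 37 = \frac{7}{6} \cdot 108 - 37 = 126 - 37 = 89$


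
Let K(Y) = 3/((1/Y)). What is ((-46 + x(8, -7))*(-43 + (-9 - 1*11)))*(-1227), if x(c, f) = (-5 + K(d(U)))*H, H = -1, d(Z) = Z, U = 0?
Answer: -3169341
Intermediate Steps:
K(Y) = 3*Y (K(Y) = 3/(1/Y) = 3*Y)
x(c, f) = 5 (x(c, f) = (-5 + 3*0)*(-1) = (-5 + 0)*(-1) = -5*(-1) = 5)
((-46 + x(8, -7))*(-43 + (-9 - 1*11)))*(-1227) = ((-46 + 5)*(-43 + (-9 - 1*11)))*(-1227) = -41*(-43 + (-9 - 11))*(-1227) = -41*(-43 - 20)*(-1227) = -41*(-63)*(-1227) = 2583*(-1227) = -3169341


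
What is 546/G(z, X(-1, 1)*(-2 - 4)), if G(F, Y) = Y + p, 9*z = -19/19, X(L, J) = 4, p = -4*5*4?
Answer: -21/4 ≈ -5.2500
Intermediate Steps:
p = -80 (p = -20*4 = -80)
z = -1/9 (z = (-19/19)/9 = (-19*1/19)/9 = (1/9)*(-1) = -1/9 ≈ -0.11111)
G(F, Y) = -80 + Y (G(F, Y) = Y - 80 = -80 + Y)
546/G(z, X(-1, 1)*(-2 - 4)) = 546/(-80 + 4*(-2 - 4)) = 546/(-80 + 4*(-6)) = 546/(-80 - 24) = 546/(-104) = 546*(-1/104) = -21/4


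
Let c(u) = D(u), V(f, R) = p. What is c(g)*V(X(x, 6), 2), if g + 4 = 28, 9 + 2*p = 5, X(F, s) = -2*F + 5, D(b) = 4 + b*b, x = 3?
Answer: -1160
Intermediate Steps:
D(b) = 4 + b**2
X(F, s) = 5 - 2*F
p = -2 (p = -9/2 + (1/2)*5 = -9/2 + 5/2 = -2)
V(f, R) = -2
g = 24 (g = -4 + 28 = 24)
c(u) = 4 + u**2
c(g)*V(X(x, 6), 2) = (4 + 24**2)*(-2) = (4 + 576)*(-2) = 580*(-2) = -1160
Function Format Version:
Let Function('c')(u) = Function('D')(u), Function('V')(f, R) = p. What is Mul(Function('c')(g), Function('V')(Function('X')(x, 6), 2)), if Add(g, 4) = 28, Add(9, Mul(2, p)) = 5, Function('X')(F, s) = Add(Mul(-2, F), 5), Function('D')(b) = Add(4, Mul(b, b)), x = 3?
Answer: -1160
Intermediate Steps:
Function('D')(b) = Add(4, Pow(b, 2))
Function('X')(F, s) = Add(5, Mul(-2, F))
p = -2 (p = Add(Rational(-9, 2), Mul(Rational(1, 2), 5)) = Add(Rational(-9, 2), Rational(5, 2)) = -2)
Function('V')(f, R) = -2
g = 24 (g = Add(-4, 28) = 24)
Function('c')(u) = Add(4, Pow(u, 2))
Mul(Function('c')(g), Function('V')(Function('X')(x, 6), 2)) = Mul(Add(4, Pow(24, 2)), -2) = Mul(Add(4, 576), -2) = Mul(580, -2) = -1160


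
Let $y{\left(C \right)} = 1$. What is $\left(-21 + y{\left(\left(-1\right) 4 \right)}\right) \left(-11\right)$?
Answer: $220$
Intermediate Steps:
$\left(-21 + y{\left(\left(-1\right) 4 \right)}\right) \left(-11\right) = \left(-21 + 1\right) \left(-11\right) = \left(-20\right) \left(-11\right) = 220$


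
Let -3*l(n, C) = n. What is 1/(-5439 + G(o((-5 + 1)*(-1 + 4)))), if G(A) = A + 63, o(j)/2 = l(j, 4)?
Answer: -1/5368 ≈ -0.00018629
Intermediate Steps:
l(n, C) = -n/3
o(j) = -2*j/3 (o(j) = 2*(-j/3) = -2*j/3)
G(A) = 63 + A
1/(-5439 + G(o((-5 + 1)*(-1 + 4)))) = 1/(-5439 + (63 - 2*(-5 + 1)*(-1 + 4)/3)) = 1/(-5439 + (63 - (-8)*3/3)) = 1/(-5439 + (63 - ⅔*(-12))) = 1/(-5439 + (63 + 8)) = 1/(-5439 + 71) = 1/(-5368) = -1/5368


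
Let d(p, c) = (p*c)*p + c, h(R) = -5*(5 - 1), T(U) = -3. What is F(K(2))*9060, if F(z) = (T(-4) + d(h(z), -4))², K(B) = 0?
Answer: 23396987940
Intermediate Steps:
h(R) = -20 (h(R) = -5*4 = -20)
d(p, c) = c + c*p² (d(p, c) = (c*p)*p + c = c*p² + c = c + c*p²)
F(z) = 2582449 (F(z) = (-3 - 4*(1 + (-20)²))² = (-3 - 4*(1 + 400))² = (-3 - 4*401)² = (-3 - 1604)² = (-1607)² = 2582449)
F(K(2))*9060 = 2582449*9060 = 23396987940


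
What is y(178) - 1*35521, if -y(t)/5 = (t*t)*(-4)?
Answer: 598159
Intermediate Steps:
y(t) = 20*t² (y(t) = -5*t*t*(-4) = -5*t²*(-4) = -(-20)*t² = 20*t²)
y(178) - 1*35521 = 20*178² - 1*35521 = 20*31684 - 35521 = 633680 - 35521 = 598159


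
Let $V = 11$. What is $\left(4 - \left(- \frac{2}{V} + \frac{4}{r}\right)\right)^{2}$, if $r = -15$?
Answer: $\frac{538756}{27225} \approx 19.789$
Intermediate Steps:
$\left(4 - \left(- \frac{2}{V} + \frac{4}{r}\right)\right)^{2} = \left(4 + \left(- \frac{4}{-15} + \frac{2}{11}\right)\right)^{2} = \left(4 + \left(\left(-4\right) \left(- \frac{1}{15}\right) + 2 \cdot \frac{1}{11}\right)\right)^{2} = \left(4 + \left(\frac{4}{15} + \frac{2}{11}\right)\right)^{2} = \left(4 + \frac{74}{165}\right)^{2} = \left(\frac{734}{165}\right)^{2} = \frac{538756}{27225}$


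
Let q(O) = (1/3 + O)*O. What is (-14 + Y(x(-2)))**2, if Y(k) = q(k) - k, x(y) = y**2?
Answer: 4/9 ≈ 0.44444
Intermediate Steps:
q(O) = O*(1/3 + O) (q(O) = (1/3 + O)*O = O*(1/3 + O))
Y(k) = -k + k*(1/3 + k) (Y(k) = k*(1/3 + k) - k = -k + k*(1/3 + k))
(-14 + Y(x(-2)))**2 = (-14 + (1/3)*(-2)**2*(-2 + 3*(-2)**2))**2 = (-14 + (1/3)*4*(-2 + 3*4))**2 = (-14 + (1/3)*4*(-2 + 12))**2 = (-14 + (1/3)*4*10)**2 = (-14 + 40/3)**2 = (-2/3)**2 = 4/9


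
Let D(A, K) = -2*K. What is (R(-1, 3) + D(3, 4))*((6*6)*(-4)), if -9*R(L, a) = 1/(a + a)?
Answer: 3464/3 ≈ 1154.7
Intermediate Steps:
R(L, a) = -1/(18*a) (R(L, a) = -1/(9*(a + a)) = -1/(2*a)/9 = -1/(18*a))
(R(-1, 3) + D(3, 4))*((6*6)*(-4)) = (-1/18/3 - 2*4)*((6*6)*(-4)) = (-1/18*1/3 - 8)*(36*(-4)) = (-1/54 - 8)*(-144) = -433/54*(-144) = 3464/3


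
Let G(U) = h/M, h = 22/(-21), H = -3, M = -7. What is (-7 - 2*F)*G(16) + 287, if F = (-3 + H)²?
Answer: 40451/147 ≈ 275.18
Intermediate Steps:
h = -22/21 (h = 22*(-1/21) = -22/21 ≈ -1.0476)
F = 36 (F = (-3 - 3)² = (-6)² = 36)
G(U) = 22/147 (G(U) = -22/21/(-7) = -22/21*(-⅐) = 22/147)
(-7 - 2*F)*G(16) + 287 = (-7 - 2*36)*(22/147) + 287 = (-7 - 72)*(22/147) + 287 = -79*22/147 + 287 = -1738/147 + 287 = 40451/147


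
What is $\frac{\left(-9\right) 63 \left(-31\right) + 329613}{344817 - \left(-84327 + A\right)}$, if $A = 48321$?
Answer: $\frac{115730}{126941} \approx 0.91168$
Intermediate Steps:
$\frac{\left(-9\right) 63 \left(-31\right) + 329613}{344817 - \left(-84327 + A\right)} = \frac{\left(-9\right) 63 \left(-31\right) + 329613}{344817 + \left(84327 - 48321\right)} = \frac{\left(-567\right) \left(-31\right) + 329613}{344817 + \left(84327 - 48321\right)} = \frac{17577 + 329613}{344817 + 36006} = \frac{347190}{380823} = 347190 \cdot \frac{1}{380823} = \frac{115730}{126941}$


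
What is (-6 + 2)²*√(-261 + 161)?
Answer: 160*I ≈ 160.0*I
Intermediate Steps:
(-6 + 2)²*√(-261 + 161) = (-4)²*√(-100) = 16*(10*I) = 160*I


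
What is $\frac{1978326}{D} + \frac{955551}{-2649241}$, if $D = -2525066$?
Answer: $- \frac{3826945845966}{3344754187453} \approx -1.1442$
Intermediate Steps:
$\frac{1978326}{D} + \frac{955551}{-2649241} = \frac{1978326}{-2525066} + \frac{955551}{-2649241} = 1978326 \left(- \frac{1}{2525066}\right) + 955551 \left(- \frac{1}{2649241}\right) = - \frac{989163}{1262533} - \frac{955551}{2649241} = - \frac{3826945845966}{3344754187453}$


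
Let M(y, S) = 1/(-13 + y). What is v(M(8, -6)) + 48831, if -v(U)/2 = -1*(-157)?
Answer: 48517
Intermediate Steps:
v(U) = -314 (v(U) = -(-2)*(-157) = -2*157 = -314)
v(M(8, -6)) + 48831 = -314 + 48831 = 48517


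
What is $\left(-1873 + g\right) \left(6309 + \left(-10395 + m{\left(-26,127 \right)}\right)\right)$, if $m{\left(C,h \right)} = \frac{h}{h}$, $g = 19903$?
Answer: $-73652550$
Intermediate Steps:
$m{\left(C,h \right)} = 1$
$\left(-1873 + g\right) \left(6309 + \left(-10395 + m{\left(-26,127 \right)}\right)\right) = \left(-1873 + 19903\right) \left(6309 + \left(-10395 + 1\right)\right) = 18030 \left(6309 - 10394\right) = 18030 \left(-4085\right) = -73652550$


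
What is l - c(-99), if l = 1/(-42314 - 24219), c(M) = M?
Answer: 6586766/66533 ≈ 99.000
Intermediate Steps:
l = -1/66533 (l = 1/(-66533) = -1/66533 ≈ -1.5030e-5)
l - c(-99) = -1/66533 - 1*(-99) = -1/66533 + 99 = 6586766/66533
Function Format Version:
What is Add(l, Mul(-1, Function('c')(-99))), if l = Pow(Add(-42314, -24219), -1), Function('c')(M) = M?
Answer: Rational(6586766, 66533) ≈ 99.000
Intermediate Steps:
l = Rational(-1, 66533) (l = Pow(-66533, -1) = Rational(-1, 66533) ≈ -1.5030e-5)
Add(l, Mul(-1, Function('c')(-99))) = Add(Rational(-1, 66533), Mul(-1, -99)) = Add(Rational(-1, 66533), 99) = Rational(6586766, 66533)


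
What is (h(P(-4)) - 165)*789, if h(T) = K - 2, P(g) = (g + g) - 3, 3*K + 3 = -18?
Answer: -137286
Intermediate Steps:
K = -7 (K = -1 + (⅓)*(-18) = -1 - 6 = -7)
P(g) = -3 + 2*g (P(g) = 2*g - 3 = -3 + 2*g)
h(T) = -9 (h(T) = -7 - 2 = -9)
(h(P(-4)) - 165)*789 = (-9 - 165)*789 = -174*789 = -137286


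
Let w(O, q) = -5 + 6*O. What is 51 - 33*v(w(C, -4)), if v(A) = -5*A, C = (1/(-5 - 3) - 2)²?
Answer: 118287/32 ≈ 3696.5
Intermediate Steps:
C = 289/64 (C = (1/(-8) - 2)² = (-⅛ - 2)² = (-17/8)² = 289/64 ≈ 4.5156)
51 - 33*v(w(C, -4)) = 51 - (-165)*(-5 + 6*(289/64)) = 51 - (-165)*(-5 + 867/32) = 51 - (-165)*707/32 = 51 - 33*(-3535/32) = 51 + 116655/32 = 118287/32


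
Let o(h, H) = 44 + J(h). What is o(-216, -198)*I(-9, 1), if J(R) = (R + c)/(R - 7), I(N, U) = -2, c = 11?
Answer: -20034/223 ≈ -89.839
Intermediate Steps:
J(R) = (11 + R)/(-7 + R) (J(R) = (R + 11)/(R - 7) = (11 + R)/(-7 + R))
o(h, H) = 44 + (11 + h)/(-7 + h)
o(-216, -198)*I(-9, 1) = (9*(-33 + 5*(-216))/(-7 - 216))*(-2) = (9*(-33 - 1080)/(-223))*(-2) = (9*(-1/223)*(-1113))*(-2) = (10017/223)*(-2) = -20034/223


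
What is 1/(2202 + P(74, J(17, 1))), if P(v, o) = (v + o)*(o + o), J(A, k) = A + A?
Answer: 1/9546 ≈ 0.00010476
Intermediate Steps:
J(A, k) = 2*A
P(v, o) = 2*o*(o + v) (P(v, o) = (o + v)*(2*o) = 2*o*(o + v))
1/(2202 + P(74, J(17, 1))) = 1/(2202 + 2*(2*17)*(2*17 + 74)) = 1/(2202 + 2*34*(34 + 74)) = 1/(2202 + 2*34*108) = 1/(2202 + 7344) = 1/9546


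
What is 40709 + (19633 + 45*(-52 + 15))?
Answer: 58677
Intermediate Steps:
40709 + (19633 + 45*(-52 + 15)) = 40709 + (19633 + 45*(-37)) = 40709 + (19633 - 1665) = 40709 + 17968 = 58677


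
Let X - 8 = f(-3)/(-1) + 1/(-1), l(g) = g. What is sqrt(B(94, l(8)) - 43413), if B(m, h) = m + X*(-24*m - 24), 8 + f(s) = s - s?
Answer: I*sqrt(77519) ≈ 278.42*I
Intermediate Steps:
f(s) = -8 (f(s) = -8 + (s - s) = -8 + 0 = -8)
X = 15 (X = 8 + (-8/(-1) + 1/(-1)) = 8 + (-8*(-1) + 1*(-1)) = 8 + (8 - 1) = 8 + 7 = 15)
B(m, h) = -360 - 359*m (B(m, h) = m + 15*(-24*m - 24) = m + 15*(-24 - 24*m) = m + (-360 - 360*m) = -360 - 359*m)
sqrt(B(94, l(8)) - 43413) = sqrt((-360 - 359*94) - 43413) = sqrt((-360 - 33746) - 43413) = sqrt(-34106 - 43413) = sqrt(-77519) = I*sqrt(77519)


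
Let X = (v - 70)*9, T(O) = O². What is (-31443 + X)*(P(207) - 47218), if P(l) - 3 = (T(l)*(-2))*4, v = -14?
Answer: 12557835393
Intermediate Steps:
P(l) = 3 - 8*l² (P(l) = 3 + (l²*(-2))*4 = 3 - 2*l²*4 = 3 - 8*l²)
X = -756 (X = (-14 - 70)*9 = -84*9 = -756)
(-31443 + X)*(P(207) - 47218) = (-31443 - 756)*((3 - 8*207²) - 47218) = -32199*((3 - 8*42849) - 47218) = -32199*((3 - 342792) - 47218) = -32199*(-342789 - 47218) = -32199*(-390007) = 12557835393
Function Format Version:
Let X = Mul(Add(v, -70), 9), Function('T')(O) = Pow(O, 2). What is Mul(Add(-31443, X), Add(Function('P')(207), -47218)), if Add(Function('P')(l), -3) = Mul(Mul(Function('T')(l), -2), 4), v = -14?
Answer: 12557835393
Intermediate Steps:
Function('P')(l) = Add(3, Mul(-8, Pow(l, 2))) (Function('P')(l) = Add(3, Mul(Mul(Pow(l, 2), -2), 4)) = Add(3, Mul(Mul(-2, Pow(l, 2)), 4)) = Add(3, Mul(-8, Pow(l, 2))))
X = -756 (X = Mul(Add(-14, -70), 9) = Mul(-84, 9) = -756)
Mul(Add(-31443, X), Add(Function('P')(207), -47218)) = Mul(Add(-31443, -756), Add(Add(3, Mul(-8, Pow(207, 2))), -47218)) = Mul(-32199, Add(Add(3, Mul(-8, 42849)), -47218)) = Mul(-32199, Add(Add(3, -342792), -47218)) = Mul(-32199, Add(-342789, -47218)) = Mul(-32199, -390007) = 12557835393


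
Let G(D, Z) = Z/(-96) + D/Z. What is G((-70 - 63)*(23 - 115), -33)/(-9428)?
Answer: 391189/9955968 ≈ 0.039292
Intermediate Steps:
G(D, Z) = -Z/96 + D/Z (G(D, Z) = Z*(-1/96) + D/Z = -Z/96 + D/Z)
G((-70 - 63)*(23 - 115), -33)/(-9428) = (-1/96*(-33) + ((-70 - 63)*(23 - 115))/(-33))/(-9428) = (11/32 - 133*(-92)*(-1/33))*(-1/9428) = (11/32 + 12236*(-1/33))*(-1/9428) = (11/32 - 12236/33)*(-1/9428) = -391189/1056*(-1/9428) = 391189/9955968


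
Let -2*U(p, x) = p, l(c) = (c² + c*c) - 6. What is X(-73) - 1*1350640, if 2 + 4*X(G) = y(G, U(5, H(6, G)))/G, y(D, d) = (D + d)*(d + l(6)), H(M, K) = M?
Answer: -1577528927/1168 ≈ -1.3506e+6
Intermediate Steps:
l(c) = -6 + 2*c² (l(c) = (c² + c²) - 6 = 2*c² - 6 = -6 + 2*c²)
U(p, x) = -p/2
y(D, d) = (66 + d)*(D + d) (y(D, d) = (D + d)*(d + (-6 + 2*6²)) = (D + d)*(d + (-6 + 2*36)) = (D + d)*(d + (-6 + 72)) = (D + d)*(d + 66) = (D + d)*(66 + d) = (66 + d)*(D + d))
X(G) = -½ + (-635/4 + 127*G/2)/(4*G) (X(G) = -½ + (((-½*5)² + 66*G + 66*(-½*5) + G*(-½*5))/G)/4 = -½ + (((-5/2)² + 66*G + 66*(-5/2) + G*(-5/2))/G)/4 = -½ + ((25/4 + 66*G - 165 - 5*G/2)/G)/4 = -½ + ((-635/4 + 127*G/2)/G)/4 = -½ + (-635/4 + 127*G/2)/(4*G))
X(-73) - 1*1350640 = (1/16)*(-635 + 246*(-73))/(-73) - 1*1350640 = (1/16)*(-1/73)*(-635 - 17958) - 1350640 = (1/16)*(-1/73)*(-18593) - 1350640 = 18593/1168 - 1350640 = -1577528927/1168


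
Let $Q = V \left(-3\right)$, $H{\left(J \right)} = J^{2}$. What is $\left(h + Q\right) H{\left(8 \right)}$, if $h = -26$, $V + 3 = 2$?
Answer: $-1472$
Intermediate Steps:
$V = -1$ ($V = -3 + 2 = -1$)
$Q = 3$ ($Q = \left(-1\right) \left(-3\right) = 3$)
$\left(h + Q\right) H{\left(8 \right)} = \left(-26 + 3\right) 8^{2} = \left(-23\right) 64 = -1472$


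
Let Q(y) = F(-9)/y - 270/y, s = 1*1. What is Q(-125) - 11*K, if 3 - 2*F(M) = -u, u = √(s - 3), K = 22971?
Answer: -63169713/250 - I*√2/250 ≈ -2.5268e+5 - 0.0056569*I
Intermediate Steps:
s = 1
u = I*√2 (u = √(1 - 3) = √(-2) = I*√2 ≈ 1.4142*I)
F(M) = 3/2 + I*√2/2 (F(M) = 3/2 - (-1)*I*√2/2 = 3/2 + I*√2/2)
Q(y) = -270/y + (3/2 + I*√2/2)/y (Q(y) = (3/2 + I*√2/2)/y - 270/y = -270/y + (3/2 + I*√2/2)/y)
Q(-125) - 11*K = (½)*(-537 + I*√2)/(-125) - 11*22971 = (½)*(-1/125)*(-537 + I*√2) - 252681 = (537/250 - I*√2/250) - 252681 = -63169713/250 - I*√2/250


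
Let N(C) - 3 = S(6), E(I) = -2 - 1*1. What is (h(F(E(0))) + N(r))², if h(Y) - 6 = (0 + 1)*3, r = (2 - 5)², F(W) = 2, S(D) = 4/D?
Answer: 1444/9 ≈ 160.44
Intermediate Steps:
E(I) = -3 (E(I) = -2 - 1 = -3)
r = 9 (r = (-3)² = 9)
h(Y) = 9 (h(Y) = 6 + (0 + 1)*3 = 6 + 1*3 = 6 + 3 = 9)
N(C) = 11/3 (N(C) = 3 + 4/6 = 3 + 4*(⅙) = 3 + ⅔ = 11/3)
(h(F(E(0))) + N(r))² = (9 + 11/3)² = (38/3)² = 1444/9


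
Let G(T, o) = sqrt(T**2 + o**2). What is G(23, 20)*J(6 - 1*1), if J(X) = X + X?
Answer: 10*sqrt(929) ≈ 304.79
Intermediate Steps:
J(X) = 2*X
G(23, 20)*J(6 - 1*1) = sqrt(23**2 + 20**2)*(2*(6 - 1*1)) = sqrt(529 + 400)*(2*(6 - 1)) = sqrt(929)*(2*5) = sqrt(929)*10 = 10*sqrt(929)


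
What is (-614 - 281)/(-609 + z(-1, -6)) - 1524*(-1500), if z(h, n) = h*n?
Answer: 1378458895/603 ≈ 2.2860e+6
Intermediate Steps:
(-614 - 281)/(-609 + z(-1, -6)) - 1524*(-1500) = (-614 - 281)/(-609 - 1*(-6)) - 1524*(-1500) = -895/(-609 + 6) + 2286000 = -895/(-603) + 2286000 = -895*(-1/603) + 2286000 = 895/603 + 2286000 = 1378458895/603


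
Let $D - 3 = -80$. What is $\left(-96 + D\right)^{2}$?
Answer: $29929$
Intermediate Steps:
$D = -77$ ($D = 3 - 80 = -77$)
$\left(-96 + D\right)^{2} = \left(-96 - 77\right)^{2} = \left(-173\right)^{2} = 29929$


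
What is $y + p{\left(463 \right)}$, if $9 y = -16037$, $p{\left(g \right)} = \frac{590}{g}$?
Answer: $- \frac{7419821}{4167} \approx -1780.6$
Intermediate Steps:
$y = - \frac{16037}{9}$ ($y = \frac{1}{9} \left(-16037\right) = - \frac{16037}{9} \approx -1781.9$)
$y + p{\left(463 \right)} = - \frac{16037}{9} + \frac{590}{463} = - \frac{7419821}{4167}$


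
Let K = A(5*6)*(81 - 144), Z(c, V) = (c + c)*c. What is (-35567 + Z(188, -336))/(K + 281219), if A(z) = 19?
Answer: 35121/280022 ≈ 0.12542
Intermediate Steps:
Z(c, V) = 2*c² (Z(c, V) = (2*c)*c = 2*c²)
K = -1197 (K = 19*(81 - 144) = 19*(-63) = -1197)
(-35567 + Z(188, -336))/(K + 281219) = (-35567 + 2*188²)/(-1197 + 281219) = (-35567 + 2*35344)/280022 = (-35567 + 70688)*(1/280022) = 35121*(1/280022) = 35121/280022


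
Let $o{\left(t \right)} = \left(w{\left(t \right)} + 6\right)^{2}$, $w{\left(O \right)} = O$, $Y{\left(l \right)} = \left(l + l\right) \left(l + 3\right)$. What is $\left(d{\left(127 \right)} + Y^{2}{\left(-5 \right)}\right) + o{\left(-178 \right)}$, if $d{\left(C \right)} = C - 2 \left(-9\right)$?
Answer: $30129$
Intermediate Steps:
$Y{\left(l \right)} = 2 l \left(3 + l\right)$
$d{\left(C \right)} = 18 + C$ ($d{\left(C \right)} = C - -18 = C + 18 = 18 + C$)
$o{\left(t \right)} = \left(6 + t\right)^{2}$ ($o{\left(t \right)} = \left(t + 6\right)^{2} = \left(6 + t\right)^{2}$)
$\left(d{\left(127 \right)} + Y^{2}{\left(-5 \right)}\right) + o{\left(-178 \right)} = \left(\left(18 + 127\right) + \left(2 \left(-5\right) \left(3 - 5\right)\right)^{2}\right) + \left(6 - 178\right)^{2} = \left(145 + \left(2 \left(-5\right) \left(-2\right)\right)^{2}\right) + \left(-172\right)^{2} = \left(145 + 20^{2}\right) + 29584 = \left(145 + 400\right) + 29584 = 545 + 29584 = 30129$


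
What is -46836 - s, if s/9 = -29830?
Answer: 221634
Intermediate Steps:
s = -268470 (s = 9*(-29830) = -268470)
-46836 - s = -46836 - 1*(-268470) = -46836 + 268470 = 221634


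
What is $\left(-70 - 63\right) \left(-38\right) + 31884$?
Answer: $36938$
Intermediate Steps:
$\left(-70 - 63\right) \left(-38\right) + 31884 = \left(-133\right) \left(-38\right) + 31884 = 5054 + 31884 = 36938$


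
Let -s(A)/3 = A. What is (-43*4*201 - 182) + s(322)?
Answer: -35720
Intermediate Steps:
s(A) = -3*A
(-43*4*201 - 182) + s(322) = (-43*4*201 - 182) - 3*322 = (-172*201 - 182) - 966 = (-34572 - 182) - 966 = -34754 - 966 = -35720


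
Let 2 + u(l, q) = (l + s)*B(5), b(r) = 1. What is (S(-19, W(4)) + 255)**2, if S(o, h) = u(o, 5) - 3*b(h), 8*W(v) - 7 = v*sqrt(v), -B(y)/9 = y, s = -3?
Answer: 1537600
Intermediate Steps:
B(y) = -9*y
u(l, q) = 133 - 45*l (u(l, q) = -2 + (l - 3)*(-9*5) = -2 + (-3 + l)*(-45) = -2 + (135 - 45*l) = 133 - 45*l)
W(v) = 7/8 + v**(3/2)/8 (W(v) = 7/8 + (v*sqrt(v))/8 = 7/8 + v**(3/2)/8)
S(o, h) = 130 - 45*o (S(o, h) = (133 - 45*o) - 3*1 = (133 - 45*o) - 3 = 130 - 45*o)
(S(-19, W(4)) + 255)**2 = ((130 - 45*(-19)) + 255)**2 = ((130 + 855) + 255)**2 = (985 + 255)**2 = 1240**2 = 1537600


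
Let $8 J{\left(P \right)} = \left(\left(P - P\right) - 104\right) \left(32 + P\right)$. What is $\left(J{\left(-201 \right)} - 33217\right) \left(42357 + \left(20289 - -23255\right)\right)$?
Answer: $-2664649020$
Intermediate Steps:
$J{\left(P \right)} = -416 - 13 P$ ($J{\left(P \right)} = \frac{\left(\left(P - P\right) - 104\right) \left(32 + P\right)}{8} = \frac{\left(0 - 104\right) \left(32 + P\right)}{8} = \frac{\left(-104\right) \left(32 + P\right)}{8} = \frac{-3328 - 104 P}{8} = -416 - 13 P$)
$\left(J{\left(-201 \right)} - 33217\right) \left(42357 + \left(20289 - -23255\right)\right) = \left(\left(-416 - -2613\right) - 33217\right) \left(42357 + \left(20289 - -23255\right)\right) = \left(\left(-416 + 2613\right) - 33217\right) \left(42357 + \left(20289 + 23255\right)\right) = \left(2197 - 33217\right) \left(42357 + 43544\right) = \left(-31020\right) 85901 = -2664649020$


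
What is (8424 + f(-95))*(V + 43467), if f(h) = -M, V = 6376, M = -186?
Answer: 429148230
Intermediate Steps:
f(h) = 186 (f(h) = -1*(-186) = 186)
(8424 + f(-95))*(V + 43467) = (8424 + 186)*(6376 + 43467) = 8610*49843 = 429148230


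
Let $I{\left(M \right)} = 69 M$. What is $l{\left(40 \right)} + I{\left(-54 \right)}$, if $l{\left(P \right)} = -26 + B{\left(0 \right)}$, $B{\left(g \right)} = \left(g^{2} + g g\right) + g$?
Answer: $-3752$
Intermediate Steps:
$B{\left(g \right)} = g + 2 g^{2}$ ($B{\left(g \right)} = \left(g^{2} + g^{2}\right) + g = 2 g^{2} + g = g + 2 g^{2}$)
$l{\left(P \right)} = -26$ ($l{\left(P \right)} = -26 + 0 \left(1 + 2 \cdot 0\right) = -26 + 0 \left(1 + 0\right) = -26 + 0 \cdot 1 = -26 + 0 = -26$)
$l{\left(40 \right)} + I{\left(-54 \right)} = -26 + 69 \left(-54\right) = -26 - 3726 = -3752$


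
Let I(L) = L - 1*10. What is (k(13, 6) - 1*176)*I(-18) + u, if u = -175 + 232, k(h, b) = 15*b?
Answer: 2465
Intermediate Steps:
I(L) = -10 + L (I(L) = L - 10 = -10 + L)
u = 57
(k(13, 6) - 1*176)*I(-18) + u = (15*6 - 1*176)*(-10 - 18) + 57 = (90 - 176)*(-28) + 57 = -86*(-28) + 57 = 2408 + 57 = 2465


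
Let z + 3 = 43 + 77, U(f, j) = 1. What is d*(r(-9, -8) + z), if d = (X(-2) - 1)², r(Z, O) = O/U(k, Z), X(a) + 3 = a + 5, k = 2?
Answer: 109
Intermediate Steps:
X(a) = 2 + a (X(a) = -3 + (a + 5) = -3 + (5 + a) = 2 + a)
r(Z, O) = O (r(Z, O) = O/1 = O*1 = O)
z = 117 (z = -3 + (43 + 77) = -3 + 120 = 117)
d = 1 (d = ((2 - 2) - 1)² = (0 - 1)² = (-1)² = 1)
d*(r(-9, -8) + z) = 1*(-8 + 117) = 1*109 = 109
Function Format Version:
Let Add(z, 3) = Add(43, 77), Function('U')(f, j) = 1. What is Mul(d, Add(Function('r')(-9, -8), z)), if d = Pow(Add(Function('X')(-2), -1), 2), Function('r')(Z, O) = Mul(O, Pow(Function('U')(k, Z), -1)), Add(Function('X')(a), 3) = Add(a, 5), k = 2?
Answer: 109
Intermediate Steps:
Function('X')(a) = Add(2, a) (Function('X')(a) = Add(-3, Add(a, 5)) = Add(-3, Add(5, a)) = Add(2, a))
Function('r')(Z, O) = O (Function('r')(Z, O) = Mul(O, Pow(1, -1)) = Mul(O, 1) = O)
z = 117 (z = Add(-3, Add(43, 77)) = Add(-3, 120) = 117)
d = 1 (d = Pow(Add(Add(2, -2), -1), 2) = Pow(Add(0, -1), 2) = Pow(-1, 2) = 1)
Mul(d, Add(Function('r')(-9, -8), z)) = Mul(1, Add(-8, 117)) = Mul(1, 109) = 109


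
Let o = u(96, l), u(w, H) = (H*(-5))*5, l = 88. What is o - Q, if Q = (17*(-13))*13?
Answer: 673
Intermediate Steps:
u(w, H) = -25*H (u(w, H) = -5*H*5 = -25*H)
Q = -2873 (Q = -221*13 = -2873)
o = -2200 (o = -25*88 = -2200)
o - Q = -2200 - 1*(-2873) = -2200 + 2873 = 673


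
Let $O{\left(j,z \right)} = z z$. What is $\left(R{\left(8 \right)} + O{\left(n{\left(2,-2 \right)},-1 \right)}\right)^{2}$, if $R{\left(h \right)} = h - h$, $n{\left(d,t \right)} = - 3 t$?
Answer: $1$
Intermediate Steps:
$O{\left(j,z \right)} = z^{2}$
$R{\left(h \right)} = 0$
$\left(R{\left(8 \right)} + O{\left(n{\left(2,-2 \right)},-1 \right)}\right)^{2} = \left(0 + \left(-1\right)^{2}\right)^{2} = \left(0 + 1\right)^{2} = 1^{2} = 1$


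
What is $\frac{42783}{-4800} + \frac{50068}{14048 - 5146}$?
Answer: $- \frac{23421311}{7121600} \approx -3.2888$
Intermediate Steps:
$\frac{42783}{-4800} + \frac{50068}{14048 - 5146} = 42783 \left(- \frac{1}{4800}\right) + \frac{50068}{14048 - 5146} = - \frac{14261}{1600} + \frac{50068}{8902} = - \frac{14261}{1600} + 50068 \cdot \frac{1}{8902} = - \frac{14261}{1600} + \frac{25034}{4451} = - \frac{23421311}{7121600}$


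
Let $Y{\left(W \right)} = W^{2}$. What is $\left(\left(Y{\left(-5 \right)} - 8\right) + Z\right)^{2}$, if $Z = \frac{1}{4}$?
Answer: $\frac{4761}{16} \approx 297.56$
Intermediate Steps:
$Z = \frac{1}{4} \approx 0.25$
$\left(\left(Y{\left(-5 \right)} - 8\right) + Z\right)^{2} = \left(\left(\left(-5\right)^{2} - 8\right) + \frac{1}{4}\right)^{2} = \left(\left(25 - 8\right) + \frac{1}{4}\right)^{2} = \left(17 + \frac{1}{4}\right)^{2} = \left(\frac{69}{4}\right)^{2} = \frac{4761}{16}$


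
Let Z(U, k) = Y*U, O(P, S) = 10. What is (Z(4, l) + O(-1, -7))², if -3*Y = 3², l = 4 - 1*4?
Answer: 4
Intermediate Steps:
l = 0 (l = 4 - 4 = 0)
Y = -3 (Y = -⅓*3² = -⅓*9 = -3)
Z(U, k) = -3*U
(Z(4, l) + O(-1, -7))² = (-3*4 + 10)² = (-12 + 10)² = (-2)² = 4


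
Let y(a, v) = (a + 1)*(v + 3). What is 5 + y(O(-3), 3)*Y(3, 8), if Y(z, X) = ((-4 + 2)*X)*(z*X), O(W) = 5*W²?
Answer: -105979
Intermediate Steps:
Y(z, X) = -2*z*X² (Y(z, X) = (-2*X)*(X*z) = -2*z*X²)
y(a, v) = (1 + a)*(3 + v)
5 + y(O(-3), 3)*Y(3, 8) = 5 + (3 + 3 + 3*(5*(-3)²) + (5*(-3)²)*3)*(-2*3*8²) = 5 + (3 + 3 + 3*(5*9) + (5*9)*3)*(-2*3*64) = 5 + (3 + 3 + 3*45 + 45*3)*(-384) = 5 + (3 + 3 + 135 + 135)*(-384) = 5 + 276*(-384) = 5 - 105984 = -105979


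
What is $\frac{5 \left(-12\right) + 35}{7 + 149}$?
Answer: $- \frac{25}{156} \approx -0.16026$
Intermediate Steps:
$\frac{5 \left(-12\right) + 35}{7 + 149} = \frac{-60 + 35}{156} = \left(-25\right) \frac{1}{156} = - \frac{25}{156}$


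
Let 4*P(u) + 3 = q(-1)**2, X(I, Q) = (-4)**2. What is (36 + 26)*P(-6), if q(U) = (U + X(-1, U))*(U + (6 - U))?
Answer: 251007/2 ≈ 1.2550e+5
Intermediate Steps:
X(I, Q) = 16
q(U) = 96 + 6*U (q(U) = (U + 16)*(U + (6 - U)) = (16 + U)*6 = 96 + 6*U)
P(u) = 8097/4 (P(u) = -3/4 + (96 + 6*(-1))**2/4 = -3/4 + (96 - 6)**2/4 = -3/4 + (1/4)*90**2 = -3/4 + (1/4)*8100 = -3/4 + 2025 = 8097/4)
(36 + 26)*P(-6) = (36 + 26)*(8097/4) = 62*(8097/4) = 251007/2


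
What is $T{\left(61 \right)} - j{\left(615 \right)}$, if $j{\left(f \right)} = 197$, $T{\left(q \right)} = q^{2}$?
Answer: $3524$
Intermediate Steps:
$T{\left(61 \right)} - j{\left(615 \right)} = 61^{2} - 197 = 3721 - 197 = 3524$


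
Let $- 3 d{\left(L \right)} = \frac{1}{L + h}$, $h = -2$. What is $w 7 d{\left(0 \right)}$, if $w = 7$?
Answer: $\frac{49}{6} \approx 8.1667$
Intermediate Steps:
$d{\left(L \right)} = - \frac{1}{3 \left(-2 + L\right)}$ ($d{\left(L \right)} = - \frac{1}{3 \left(L - 2\right)} = - \frac{1}{3 \left(-2 + L\right)}$)
$w 7 d{\left(0 \right)} = 7 \cdot 7 \left(- \frac{1}{-6 + 3 \cdot 0}\right) = 49 \left(- \frac{1}{-6 + 0}\right) = 49 \left(- \frac{1}{-6}\right) = 49 \left(\left(-1\right) \left(- \frac{1}{6}\right)\right) = 49 \cdot \frac{1}{6} = \frac{49}{6}$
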